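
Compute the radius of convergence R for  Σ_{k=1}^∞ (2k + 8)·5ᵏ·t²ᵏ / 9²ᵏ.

R = 9√5/5

Ratio test: |a_{k+1}/a_k| = [(2(k+1) + 8)/(2k + 8)] · 5/81 → 5/81 as k → ∞.
Successive powers of t differ by 2, so the series converges when |t|² · 5/81 < 1, i.e. |t| < √(81/5). So R = 9√5/5.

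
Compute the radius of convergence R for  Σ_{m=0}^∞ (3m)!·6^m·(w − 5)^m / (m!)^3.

By the ratio test, |a_{m+1}/a_m| = (3m+1)·(3m+2)·(3m+3)/(m+1)³ · 6 → 162.
The series converges when 162 · |w − 5| < 1, giving R = 1/162.

R = 1/162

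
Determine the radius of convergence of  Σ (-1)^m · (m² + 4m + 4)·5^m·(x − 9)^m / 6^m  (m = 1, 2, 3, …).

R = 6/5

Apply the ratio test: |a_{m+1}| / |a_m| = [((m+1)² + 4(m+1) + 4)/(m² + 4m + 4)] · 5/6, which tends to 5/6 as m → ∞.
The series converges when 5/6 · |x − 9| < 1, giving R = 6/5.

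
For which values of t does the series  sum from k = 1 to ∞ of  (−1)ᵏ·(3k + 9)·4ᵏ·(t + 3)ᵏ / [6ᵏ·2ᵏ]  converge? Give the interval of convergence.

(-6, 0)

By the ratio test, |a_{k+1}/a_k| = [(3(k+1) + 9)/(3k + 9)] · 4/(6·2) → 1/3.
Convergence for |t + 3| · 1/3 < 1, i.e. |t + 3| < 3. So R = 3.
Check t = 0: the k-th term does not approach 0; divergence by the term test.
At t = -6: the terms do not tend to 0, so the series diverges.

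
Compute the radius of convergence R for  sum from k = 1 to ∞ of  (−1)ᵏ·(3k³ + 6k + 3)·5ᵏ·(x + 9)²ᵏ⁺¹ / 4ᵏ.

R = 2√5/5

Ratio test: |a_{k+1}/a_k| = [(3(k+1)³ + 6(k+1) + 3)/(3k³ + 6k + 3)] · 5/4 → 5/4 as k → ∞.
Successive powers of (x + 9) differ by 2, so the series converges when |x + 9|² · 5/4 < 1, i.e. |x + 9| < √(4/5). So R = 2√5/5.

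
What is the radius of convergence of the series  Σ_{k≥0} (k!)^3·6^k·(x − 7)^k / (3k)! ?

By the ratio test, |a_{k+1}/a_k| = (k+1)³/[(3k+1)·(3k+2)·(3k+3)] · 6 → 2/9.
Hence the series converges for |x − 7| < 1/(2/9) = 9/2, so the radius of convergence is 9/2.

R = 9/2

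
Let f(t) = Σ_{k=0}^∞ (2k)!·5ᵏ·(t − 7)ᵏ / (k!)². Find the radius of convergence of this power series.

Ratio test: |a_{k+1}/a_k| = (2k+1)·(2k+2)/(k+1)² · 5 → 20 as k → ∞.
The series converges when 20 · |t − 7| < 1, giving R = 1/20.

R = 1/20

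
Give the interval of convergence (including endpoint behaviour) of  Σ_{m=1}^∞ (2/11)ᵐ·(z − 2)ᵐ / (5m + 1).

[-7/2, 15/2)

By the ratio test, |a_{m+1}/a_m| = [(5m + 1)/(5(m+1) + 1)] · 2/11 → 2/11.
Convergence for |z − 2| · 2/11 < 1, i.e. |z − 2| < 11/2. So R = 11/2.
When z = 15/2, the terms are asymptotic to a nonzero constant times 1/m, so the series diverges by limit comparison with Σ 1/m.
At z = -7/2: convergence follows from the alternating series test (terms decrease monotonically to 0).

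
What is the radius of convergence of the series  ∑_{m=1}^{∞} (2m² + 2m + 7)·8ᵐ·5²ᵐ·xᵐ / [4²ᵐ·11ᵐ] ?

Ratio test: |a_{m+1}/a_m| = [(2(m+1)² + 2(m+1) + 7)/(2m² + 2m + 7)] · 8·25/(16·11) → 25/22 as m → ∞.
Convergence for |x| · 25/22 < 1, i.e. |x| < 22/25. So R = 22/25.

R = 22/25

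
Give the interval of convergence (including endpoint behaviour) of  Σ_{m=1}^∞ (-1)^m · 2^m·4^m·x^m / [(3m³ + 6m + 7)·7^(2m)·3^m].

Ratio test: |a_{m+1}/a_m| = [(3m³ + 6m + 7)/(3(m+1)³ + 6(m+1) + 7)] · 2·4/(49·3) → 8/147 as m → ∞.
Convergence for |x| · 8/147 < 1, i.e. |x| < 147/8. So R = 147/8.
When x = 147/8, absolute convergence follows by limit comparison with Σ 1/m³.
When x = -147/8, absolute convergence follows by limit comparison with Σ 1/m³.

[-147/8, 147/8]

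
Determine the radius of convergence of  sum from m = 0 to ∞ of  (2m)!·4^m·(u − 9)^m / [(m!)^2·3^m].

R = 3/16

Ratio test: |a_{m+1}/a_m| = (2m+1)·(2m+2)/(m+1)² · 4/3 → 16/3 as m → ∞.
Hence the series converges for |u − 9| < 1/(16/3) = 3/16, so the radius of convergence is 3/16.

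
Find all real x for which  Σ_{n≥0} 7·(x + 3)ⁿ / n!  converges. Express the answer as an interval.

By the ratio test, |a_{n+1}/a_n| = 7/7 · 1/(n+1) → 0.
Since the limit is 0 < 1 for every x, the series converges on all of ℝ and R = ∞.

(−∞, ∞)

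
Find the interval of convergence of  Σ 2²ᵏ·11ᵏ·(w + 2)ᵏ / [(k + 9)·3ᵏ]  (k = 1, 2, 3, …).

[-91/44, -85/44)

By the ratio test, |a_{k+1}/a_k| = [(k + 9)/((k+1) + 9)] · 4·11/3 → 44/3.
The series converges when 44/3 · |w + 2| < 1, giving R = 3/44.
Check w = -85/44: comparison with the harmonic series Σ 1/k shows the series diverges.
At w = -91/44: an alternating series whose terms decrease to 0 in absolute value, so it converges by the Leibniz criterion.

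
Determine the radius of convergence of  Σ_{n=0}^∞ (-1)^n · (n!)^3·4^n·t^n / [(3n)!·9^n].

R = 243/4

The ratio of consecutive coefficients is (n+1)³/[(3n+1)·(3n+2)·(3n+3)] · 4/9 → 4/243.
Hence the series converges for |t| < 1/(4/243) = 243/4, so the radius of convergence is 243/4.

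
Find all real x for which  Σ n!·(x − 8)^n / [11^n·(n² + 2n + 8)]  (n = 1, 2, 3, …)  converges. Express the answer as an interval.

By the ratio test, |a_{n+1}/a_n| = (n+1) · 1/11 · (n² + 2n + 8)/((n+1)² + 2(n+1) + 8) → ∞.
The terms grow without bound for any (x − 8) ≠ 0, so R = 0 (convergence only at x = 8).

{8}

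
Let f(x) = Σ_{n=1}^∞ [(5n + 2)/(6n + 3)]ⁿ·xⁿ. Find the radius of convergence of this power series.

R = 6/5

Root test: |a_n|^(1/n) = (5n + 2)/(6n + 3) → 5/6.
The series converges when 5/6 · |x| < 1, giving R = 6/5.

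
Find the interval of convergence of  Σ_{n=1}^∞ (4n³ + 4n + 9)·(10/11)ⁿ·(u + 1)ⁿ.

(-21/10, 1/10)

Ratio test: |a_{n+1}/a_n| = [(4(n+1)³ + 4(n+1) + 9)/(4n³ + 4n + 9)] · 10/11 → 10/11 as n → ∞.
Convergence for |u + 1| · 10/11 < 1, i.e. |u + 1| < 11/10. So R = 11/10.
When u = 1/10, the n-th term does not approach 0; divergence by the term test.
Check u = -21/10: the terms do not tend to 0, so the series diverges.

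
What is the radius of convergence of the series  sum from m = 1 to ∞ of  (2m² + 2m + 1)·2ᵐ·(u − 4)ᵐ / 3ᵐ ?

R = 3/2

Apply the ratio test: |a_{m+1}| / |a_m| = [(2(m+1)² + 2(m+1) + 1)/(2m² + 2m + 1)] · 2/3, which tends to 2/3 as m → ∞.
Convergence for |u − 4| · 2/3 < 1, i.e. |u − 4| < 3/2. So R = 3/2.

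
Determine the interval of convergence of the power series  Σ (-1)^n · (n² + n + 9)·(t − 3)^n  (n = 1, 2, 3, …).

(2, 4)

Apply the ratio test: |a_{n+1}| / |a_n| = ((n+1)² + (n+1) + 9)/(n² + n + 9), which tends to 1 as n → ∞.
Convergence for |t − 3| < 1, so R = 1.
Check t = 4: the n-th term does not approach 0; divergence by the term test.
Endpoint t = 2: the n-th term does not approach 0; divergence by the term test.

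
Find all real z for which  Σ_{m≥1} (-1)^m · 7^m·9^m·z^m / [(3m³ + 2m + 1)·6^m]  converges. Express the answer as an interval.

Apply the ratio test: |a_{m+1}| / |a_m| = [(3m³ + 2m + 1)/(3(m+1)³ + 2(m+1) + 1)] · 7·9/6, which tends to 21/2 as m → ∞.
Convergence for |z| · 21/2 < 1, i.e. |z| < 2/21. So R = 2/21.
Check z = 2/21: the terms are on the order of 1/m³, so the series converges absolutely by comparison with the p-series (p = 3 > 1).
At z = -2/21: the terms are on the order of 1/m³, so the series converges absolutely by comparison with the p-series (p = 3 > 1).

[-2/21, 2/21]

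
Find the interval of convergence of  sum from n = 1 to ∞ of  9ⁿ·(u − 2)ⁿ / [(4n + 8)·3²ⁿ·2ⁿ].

By the ratio test, |a_{n+1}/a_n| = [(4n + 8)/(4(n+1) + 8)] · 9/(9·2) → 1/2.
The series converges when 1/2 · |u − 2| < 1, giving R = 2.
At u = 4: the terms are asymptotic to a nonzero constant times 1/n, so the series diverges by limit comparison with Σ 1/n.
When u = 0, the terms alternate in sign and decrease monotonically to 0 in absolute value (size ~ c/n), so the alternating series test gives convergence.

[0, 4)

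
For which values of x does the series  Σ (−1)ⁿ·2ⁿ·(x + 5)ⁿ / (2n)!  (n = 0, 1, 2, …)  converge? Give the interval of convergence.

(−∞, ∞)

The ratio of consecutive coefficients is 2 · 1/[(2n+1)·(2n+2)] → 0.
The ratio tends to 0 regardless of x, hence R = ∞.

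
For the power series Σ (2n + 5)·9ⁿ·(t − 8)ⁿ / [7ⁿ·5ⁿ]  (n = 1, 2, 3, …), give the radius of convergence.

R = 35/9

Apply the ratio test: |a_{n+1}| / |a_n| = [(2(n+1) + 5)/(2n + 5)] · 9/(7·5), which tends to 9/35 as n → ∞.
Thus R = 1/(9/35) = 35/9.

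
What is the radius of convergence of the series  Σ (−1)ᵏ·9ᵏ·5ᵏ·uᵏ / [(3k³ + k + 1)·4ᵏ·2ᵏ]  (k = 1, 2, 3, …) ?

R = 8/45

The ratio of consecutive coefficients is [(3k³ + k + 1)/(3(k+1)³ + (k+1) + 1)] · 9·5/(4·2) → 45/8.
Thus R = 1/(45/8) = 8/45.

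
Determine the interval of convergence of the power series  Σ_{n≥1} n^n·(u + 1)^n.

Applying the root test, |a_n|^(1/n) = n → ∞.
The root grows without bound, so R = 0 (convergence only at u = -1).

{-1}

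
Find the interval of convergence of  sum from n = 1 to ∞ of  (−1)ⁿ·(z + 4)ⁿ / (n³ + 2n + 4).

The ratio of consecutive coefficients is (n³ + 2n + 4)/((n+1)³ + 2(n+1) + 4) → 1.
Hence R = 1.
At z = -3: the series is dominated by a constant times Σ 1/n³, which converges (p = 3 > 1).
Check z = -5: the terms are on the order of 1/n³, so the series converges absolutely by comparison with the p-series (p = 3 > 1).

[-5, -3]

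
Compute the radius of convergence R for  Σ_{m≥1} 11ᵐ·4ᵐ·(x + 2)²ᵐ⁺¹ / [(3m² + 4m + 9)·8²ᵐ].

R = 4√11/11

By the ratio test, |a_{m+1}/a_m| = [(3m² + 4m + 9)/(3(m+1)² + 4(m+1) + 9)] · 11·4/64 → 11/16.
Writing y = (x + 2)², the series in y has radius 16/11, so |x + 2| < √(16/11) and R = 4√11/11.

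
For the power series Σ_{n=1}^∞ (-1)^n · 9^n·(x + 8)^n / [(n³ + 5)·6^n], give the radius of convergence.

R = 2/3

Apply the ratio test: |a_{n+1}| / |a_n| = [(n³ + 5)/((n+1)³ + 5)] · 9/6, which tends to 3/2 as n → ∞.
The series converges when 3/2 · |x + 8| < 1, giving R = 2/3.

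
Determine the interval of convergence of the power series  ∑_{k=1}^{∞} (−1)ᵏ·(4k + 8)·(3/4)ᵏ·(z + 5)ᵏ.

(-19/3, -11/3)

The ratio of consecutive coefficients is [(4(k+1) + 8)/(4k + 8)] · 3/4 → 3/4.
Thus R = 1/(3/4) = 4/3.
Check z = -11/3: the terms have absolute value of order k, which does not tend to 0, so the series diverges by the divergence test.
At z = -19/3: the k-th term does not approach 0; divergence by the term test.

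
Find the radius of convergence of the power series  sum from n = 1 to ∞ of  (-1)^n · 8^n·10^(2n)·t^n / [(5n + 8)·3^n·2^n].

R = 3/400

Ratio test: |a_{n+1}/a_n| = [(5n + 8)/(5(n+1) + 8)] · 8·100/(3·2) → 400/3 as n → ∞.
Thus R = 1/(400/3) = 3/400.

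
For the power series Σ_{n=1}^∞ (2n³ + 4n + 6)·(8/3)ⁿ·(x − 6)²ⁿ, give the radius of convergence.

By the ratio test, |a_{n+1}/a_n| = [(2(n+1)³ + 4(n+1) + 6)/(2n³ + 4n + 6)] · 8/3 → 8/3.
Since the exponent of (x − 6) increases by 2 each term, convergence requires |x − 6|² < 3/8, hence R = √6/4.

R = √6/4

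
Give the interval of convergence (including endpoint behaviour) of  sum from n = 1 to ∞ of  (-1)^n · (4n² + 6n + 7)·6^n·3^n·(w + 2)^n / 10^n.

(-23/9, -13/9)

Ratio test: |a_{n+1}/a_n| = [(4(n+1)² + 6(n+1) + 7)/(4n² + 6n + 7)] · 6·3/10 → 9/5 as n → ∞.
Thus R = 1/(9/5) = 5/9.
At w = -13/9: the terms have absolute value of order n², which does not tend to 0, so the series diverges by the divergence test.
At w = -23/9: the n-th term does not approach 0; divergence by the term test.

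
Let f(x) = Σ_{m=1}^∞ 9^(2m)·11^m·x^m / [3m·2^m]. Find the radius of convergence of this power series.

The ratio of consecutive coefficients is [3m/3(m+1)] · 81·11/2 → 891/2.
Thus R = 1/(891/2) = 2/891.

R = 2/891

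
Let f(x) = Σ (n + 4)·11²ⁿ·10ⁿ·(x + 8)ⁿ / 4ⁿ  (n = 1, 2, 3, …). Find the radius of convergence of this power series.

R = 2/605

The ratio of consecutive coefficients is [((n+1) + 4)/(n + 4)] · 121·10/4 → 605/2.
Convergence for |x + 8| · 605/2 < 1, i.e. |x + 8| < 2/605. So R = 2/605.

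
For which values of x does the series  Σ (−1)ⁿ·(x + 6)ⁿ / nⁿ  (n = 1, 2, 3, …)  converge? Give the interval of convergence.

(−∞, ∞)

By the Cauchy root test, |a_n|^(1/n) = 1/n → 0.
The limit is 0 for every x, so R = ∞.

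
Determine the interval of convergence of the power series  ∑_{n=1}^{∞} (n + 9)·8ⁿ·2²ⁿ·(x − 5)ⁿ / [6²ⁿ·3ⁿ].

(13/8, 67/8)

Apply the ratio test: |a_{n+1}| / |a_n| = [((n+1) + 9)/(n + 9)] · 8·4/(36·3), which tends to 8/27 as n → ∞.
The series converges when 8/27 · |x − 5| < 1, giving R = 27/8.
When x = 67/8, the terms do not tend to 0, so the series diverges.
At x = 13/8: the n-th term does not approach 0; divergence by the term test.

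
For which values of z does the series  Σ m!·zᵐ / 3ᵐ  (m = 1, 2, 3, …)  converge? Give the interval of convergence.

Apply the ratio test: |a_{m+1}| / |a_m| = (m+1) · 1/3, which tends to ∞ as m → ∞.
The terms grow without bound for any z ≠ 0, so R = 0 (convergence only at z = 0).

{0}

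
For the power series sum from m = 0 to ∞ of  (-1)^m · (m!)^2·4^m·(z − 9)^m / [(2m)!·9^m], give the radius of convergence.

Ratio test: |a_{m+1}/a_m| = (m+1)²/[(2m+1)·(2m+2)] · 4/9 → 1/9 as m → ∞.
Convergence for |z − 9| · 1/9 < 1, i.e. |z − 9| < 9. So R = 9.

R = 9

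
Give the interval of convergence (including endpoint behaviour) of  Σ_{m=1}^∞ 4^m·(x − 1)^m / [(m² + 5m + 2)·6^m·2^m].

[-2, 4]

By the ratio test, |a_{m+1}/a_m| = [(m² + 5m + 2)/((m+1)² + 5(m+1) + 2)] · 4/(6·2) → 1/3.
The series converges when 1/3 · |x − 1| < 1, giving R = 3.
At x = 4: the series is dominated by a constant times Σ 1/m², which converges (p = 2 > 1).
At x = -2: the terms are on the order of 1/m², so the series converges absolutely by comparison with the p-series (p = 2 > 1).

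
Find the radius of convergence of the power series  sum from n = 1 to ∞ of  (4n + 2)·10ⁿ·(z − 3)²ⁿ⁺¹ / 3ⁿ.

Apply the ratio test: |a_{n+1}| / |a_n| = [(4(n+1) + 2)/(4n + 2)] · 10/3, which tends to 10/3 as n → ∞.
Writing y = (z − 3)², the series in y has radius 3/10, so |z − 3| < √(3/10) and R = √30/10.

R = √30/10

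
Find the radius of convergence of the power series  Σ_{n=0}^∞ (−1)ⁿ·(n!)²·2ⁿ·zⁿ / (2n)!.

The ratio of consecutive coefficients is (n+1)²/[(2n+1)·(2n+2)] · 2 → 1/2.
Hence the series converges for |z| < 1/(1/2) = 2, so the radius of convergence is 2.

R = 2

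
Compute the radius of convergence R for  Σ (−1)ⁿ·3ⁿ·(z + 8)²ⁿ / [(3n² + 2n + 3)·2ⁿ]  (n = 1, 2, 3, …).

R = √6/3

By the ratio test, |a_{n+1}/a_n| = [(3n² + 2n + 3)/(3(n+1)² + 2(n+1) + 3)] · 3/2 → 3/2.
Since the exponent of (z + 8) increases by 2 each term, convergence requires |z + 8|² < 2/3, hence R = √6/3.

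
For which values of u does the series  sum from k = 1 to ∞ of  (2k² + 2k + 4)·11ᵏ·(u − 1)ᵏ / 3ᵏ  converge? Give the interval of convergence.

(8/11, 14/11)

Apply the ratio test: |a_{k+1}| / |a_k| = [(2(k+1)² + 2(k+1) + 4)/(2k² + 2k + 4)] · 11/3, which tends to 11/3 as k → ∞.
Hence the series converges for |u − 1| < 1/(11/3) = 3/11, so the radius of convergence is 3/11.
When u = 14/11, the k-th term does not approach 0; divergence by the term test.
When u = 8/11, the k-th term does not approach 0; divergence by the term test.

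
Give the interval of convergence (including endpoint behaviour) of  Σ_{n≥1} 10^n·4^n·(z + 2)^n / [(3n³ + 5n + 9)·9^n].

Apply the ratio test: |a_{n+1}| / |a_n| = [(3n³ + 5n + 9)/(3(n+1)³ + 5(n+1) + 9)] · 10·4/9, which tends to 40/9 as n → ∞.
The series converges when 40/9 · |z + 2| < 1, giving R = 9/40.
Check z = -71/40: the series is dominated by a constant times Σ 1/n³, which converges (p = 3 > 1).
Endpoint z = -89/40: absolute convergence follows by limit comparison with Σ 1/n³.

[-89/40, -71/40]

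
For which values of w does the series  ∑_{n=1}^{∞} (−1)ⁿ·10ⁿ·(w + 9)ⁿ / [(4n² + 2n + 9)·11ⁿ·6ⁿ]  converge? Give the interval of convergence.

[-78/5, -12/5]

The ratio of consecutive coefficients is [(4n² + 2n + 9)/(4(n+1)² + 2(n+1) + 9)] · 10/(11·6) → 5/33.
Thus R = 1/(5/33) = 33/5.
Check w = -12/5: absolute convergence follows by limit comparison with Σ 1/n².
Endpoint w = -78/5: the series is dominated by a constant times Σ 1/n², which converges (p = 2 > 1).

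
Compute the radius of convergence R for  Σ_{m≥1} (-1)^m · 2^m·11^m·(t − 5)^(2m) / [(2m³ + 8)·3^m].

Ratio test: |a_{m+1}/a_m| = [(2m³ + 8)/(2(m+1)³ + 8)] · 2·11/3 → 22/3 as m → ∞.
Writing y = (t − 5)², the series in y has radius 3/22, so |t − 5| < √(3/22) and R = √66/22.

R = √66/22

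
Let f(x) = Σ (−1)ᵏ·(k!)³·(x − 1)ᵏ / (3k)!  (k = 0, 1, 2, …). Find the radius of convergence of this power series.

R = 27

By the ratio test, |a_{k+1}/a_k| = (k+1)³/[(3k+1)·(3k+2)·(3k+3)] → 1/27.
Hence the series converges for |x − 1| < 1/(1/27) = 27, so the radius of convergence is 27.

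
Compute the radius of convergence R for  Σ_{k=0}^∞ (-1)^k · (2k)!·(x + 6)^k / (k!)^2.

By the ratio test, |a_{k+1}/a_k| = (2k+1)·(2k+2)/(k+1)² → 4.
Thus R = 1/(4) = 1/4.

R = 1/4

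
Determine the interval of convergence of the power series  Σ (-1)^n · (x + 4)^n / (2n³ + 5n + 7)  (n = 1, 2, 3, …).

Apply the ratio test: |a_{n+1}| / |a_n| = (2n³ + 5n + 7)/(2(n+1)³ + 5(n+1) + 7), which tends to 1 as n → ∞.
So the series converges when |x + 4| < 1 and diverges when |x + 4| > 1; R = 1.
Endpoint x = -3: the series is dominated by a constant times Σ 1/n³, which converges (p = 3 > 1).
At x = -5: the terms are on the order of 1/n³, so the series converges absolutely by comparison with the p-series (p = 3 > 1).

[-5, -3]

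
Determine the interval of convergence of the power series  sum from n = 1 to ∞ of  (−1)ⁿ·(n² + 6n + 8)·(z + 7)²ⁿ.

By the ratio test, |a_{n+1}/a_n| = ((n+1)² + 6(n+1) + 8)/(n² + 6n + 8) → 1.
Writing y = (z + 7)², the series in y has radius 1, so |z + 7| < √(1) = 1 and R = 1.
When z = -6, the n-th term does not approach 0; divergence by the term test.
Endpoint z = -8: the terms do not tend to 0, so the series diverges.

(-8, -6)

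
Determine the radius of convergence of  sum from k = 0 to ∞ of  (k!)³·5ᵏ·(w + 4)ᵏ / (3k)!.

R = 27/5

Ratio test: |a_{k+1}/a_k| = (k+1)³/[(3k+1)·(3k+2)·(3k+3)] · 5 → 5/27 as k → ∞.
Thus R = 1/(5/27) = 27/5.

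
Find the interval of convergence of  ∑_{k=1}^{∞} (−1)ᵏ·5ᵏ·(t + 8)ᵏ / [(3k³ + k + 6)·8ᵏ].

[-48/5, -32/5]

Ratio test: |a_{k+1}/a_k| = [(3k³ + k + 6)/(3(k+1)³ + (k+1) + 6)] · 5/8 → 5/8 as k → ∞.
The series converges when 5/8 · |t + 8| < 1, giving R = 8/5.
At t = -32/5: the terms are on the order of 1/k³, so the series converges absolutely by comparison with the p-series (p = 3 > 1).
When t = -48/5, the series is dominated by a constant times Σ 1/k³, which converges (p = 3 > 1).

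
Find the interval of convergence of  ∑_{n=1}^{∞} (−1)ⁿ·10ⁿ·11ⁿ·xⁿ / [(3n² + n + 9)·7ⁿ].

Apply the ratio test: |a_{n+1}| / |a_n| = [(3n² + n + 9)/(3(n+1)² + (n+1) + 9)] · 10·11/7, which tends to 110/7 as n → ∞.
The series converges when 110/7 · |x| < 1, giving R = 7/110.
When x = 7/110, absolute convergence follows by limit comparison with Σ 1/n².
At x = -7/110: absolute convergence follows by limit comparison with Σ 1/n².

[-7/110, 7/110]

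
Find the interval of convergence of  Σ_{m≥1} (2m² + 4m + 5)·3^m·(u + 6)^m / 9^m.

(-9, -3)

Ratio test: |a_{m+1}/a_m| = [(2(m+1)² + 4(m+1) + 5)/(2m² + 4m + 5)] · 3/9 → 1/3 as m → ∞.
Hence the series converges for |u + 6| < 1/(1/3) = 3, so the radius of convergence is 3.
Check u = -3: the terms have absolute value of order m², which does not tend to 0, so the series diverges by the divergence test.
When u = -9, the m-th term does not approach 0; divergence by the term test.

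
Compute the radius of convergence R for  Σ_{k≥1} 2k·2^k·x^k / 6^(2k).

Apply the ratio test: |a_{k+1}| / |a_k| = [2(k+1)/2k] · 2/36, which tends to 1/18 as k → ∞.
Hence the series converges for |x| < 1/(1/18) = 18, so the radius of convergence is 18.

R = 18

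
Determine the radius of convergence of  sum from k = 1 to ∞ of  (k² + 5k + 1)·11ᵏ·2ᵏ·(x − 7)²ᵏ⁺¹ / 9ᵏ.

Ratio test: |a_{k+1}/a_k| = [((k+1)² + 5(k+1) + 1)/(k² + 5k + 1)] · 11·2/9 → 22/9 as k → ∞.
Since the exponent of (x − 7) increases by 2 each term, convergence requires |x − 7|² < 9/22, hence R = 3√22/22.

R = 3√22/22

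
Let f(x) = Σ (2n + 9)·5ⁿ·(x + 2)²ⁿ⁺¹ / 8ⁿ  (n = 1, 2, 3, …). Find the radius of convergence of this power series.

R = 2√10/5

The ratio of consecutive coefficients is [(2(n+1) + 9)/(2n + 9)] · 5/8 → 5/8.
Writing y = (x + 2)², the series in y has radius 8/5, so |x + 2| < √(8/5) and R = 2√10/5.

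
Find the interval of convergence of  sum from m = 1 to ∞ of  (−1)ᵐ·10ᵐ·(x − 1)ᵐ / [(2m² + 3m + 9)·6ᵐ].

[2/5, 8/5]

The ratio of consecutive coefficients is [(2m² + 3m + 9)/(2(m+1)² + 3(m+1) + 9)] · 10/6 → 5/3.
Convergence for |x − 1| · 5/3 < 1, i.e. |x − 1| < 3/5. So R = 3/5.
At x = 8/5: absolute convergence follows by limit comparison with Σ 1/m².
Endpoint x = 2/5: absolute convergence follows by limit comparison with Σ 1/m².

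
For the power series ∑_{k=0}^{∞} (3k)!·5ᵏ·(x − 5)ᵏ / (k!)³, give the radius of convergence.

By the ratio test, |a_{k+1}/a_k| = (3k+1)·(3k+2)·(3k+3)/(k+1)³ · 5 → 135.
Thus R = 1/(135) = 1/135.

R = 1/135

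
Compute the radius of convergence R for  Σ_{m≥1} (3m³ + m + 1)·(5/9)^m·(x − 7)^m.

R = 9/5

By the ratio test, |a_{m+1}/a_m| = [(3(m+1)³ + (m+1) + 1)/(3m³ + m + 1)] · 5/9 → 5/9.
Convergence for |x − 7| · 5/9 < 1, i.e. |x − 7| < 9/5. So R = 9/5.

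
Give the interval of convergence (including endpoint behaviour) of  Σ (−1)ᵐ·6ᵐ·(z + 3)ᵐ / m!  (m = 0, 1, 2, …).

The ratio of consecutive coefficients is 6 · 1/(m+1) → 0.
The limit is 0, so the series converges for all z; R = ∞.

(−∞, ∞)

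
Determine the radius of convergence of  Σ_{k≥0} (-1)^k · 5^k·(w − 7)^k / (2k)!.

The ratio of consecutive coefficients is 5 · 1/[(2k+1)·(2k+2)] → 0.
The ratio tends to 0 regardless of w, hence R = ∞.

R = ∞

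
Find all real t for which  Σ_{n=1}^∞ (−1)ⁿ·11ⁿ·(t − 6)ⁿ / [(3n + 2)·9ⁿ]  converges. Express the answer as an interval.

(57/11, 75/11]

By the ratio test, |a_{n+1}/a_n| = [(3n + 2)/(3(n+1) + 2)] · 11/9 → 11/9.
Thus R = 1/(11/9) = 9/11.
At t = 75/11: the terms alternate in sign and decrease monotonically to 0 in absolute value (size ~ c/n), so the alternating series test gives convergence.
When t = 57/11, the terms are asymptotic to a nonzero constant times 1/n, so the series diverges by limit comparison with Σ 1/n.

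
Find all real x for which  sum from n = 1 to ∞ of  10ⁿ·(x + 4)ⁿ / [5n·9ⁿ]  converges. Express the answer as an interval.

[-49/10, -31/10)

Ratio test: |a_{n+1}/a_n| = [5n/5(n+1)] · 10/9 → 10/9 as n → ∞.
Thus R = 1/(10/9) = 9/10.
Endpoint x = -31/10: comparison with the harmonic series Σ 1/n shows the series diverges.
Endpoint x = -49/10: the terms alternate in sign and decrease monotonically to 0 in absolute value (size ~ c/n), so the alternating series test gives convergence.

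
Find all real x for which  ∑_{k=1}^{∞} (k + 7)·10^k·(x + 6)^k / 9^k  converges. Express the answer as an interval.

(-69/10, -51/10)

Apply the ratio test: |a_{k+1}| / |a_k| = [((k+1) + 7)/(k + 7)] · 10/9, which tends to 10/9 as k → ∞.
Convergence for |x + 6| · 10/9 < 1, i.e. |x + 6| < 9/10. So R = 9/10.
At x = -51/10: the k-th term does not approach 0; divergence by the term test.
At x = -69/10: the k-th term does not approach 0; divergence by the term test.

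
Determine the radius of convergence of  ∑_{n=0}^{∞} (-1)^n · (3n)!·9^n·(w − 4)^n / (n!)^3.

Ratio test: |a_{n+1}/a_n| = (3n+1)·(3n+2)·(3n+3)/(n+1)³ · 9 → 243 as n → ∞.
Convergence for |w − 4| · 243 < 1, i.e. |w − 4| < 1/243. So R = 1/243.

R = 1/243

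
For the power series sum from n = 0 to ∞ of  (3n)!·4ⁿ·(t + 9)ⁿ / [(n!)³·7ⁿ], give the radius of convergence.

By the ratio test, |a_{n+1}/a_n| = (3n+1)·(3n+2)·(3n+3)/(n+1)³ · 4/7 → 108/7.
The series converges when 108/7 · |t + 9| < 1, giving R = 7/108.

R = 7/108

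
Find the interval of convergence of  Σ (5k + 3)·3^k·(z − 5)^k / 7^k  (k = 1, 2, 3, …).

By the ratio test, |a_{k+1}/a_k| = [(5(k+1) + 3)/(5k + 3)] · 3/7 → 3/7.
Hence the series converges for |z − 5| < 1/(3/7) = 7/3, so the radius of convergence is 7/3.
Check z = 22/3: the k-th term does not approach 0; divergence by the term test.
When z = 8/3, the k-th term does not approach 0; divergence by the term test.

(8/3, 22/3)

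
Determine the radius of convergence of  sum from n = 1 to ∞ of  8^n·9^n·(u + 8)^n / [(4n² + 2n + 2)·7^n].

By the ratio test, |a_{n+1}/a_n| = [(4n² + 2n + 2)/(4(n+1)² + 2(n+1) + 2)] · 8·9/7 → 72/7.
The series converges when 72/7 · |u + 8| < 1, giving R = 7/72.

R = 7/72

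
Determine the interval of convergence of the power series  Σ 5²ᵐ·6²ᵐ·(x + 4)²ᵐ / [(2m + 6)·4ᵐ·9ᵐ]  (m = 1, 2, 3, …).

By the ratio test, |a_{m+1}/a_m| = [(2m + 6)/(2(m+1) + 6)] · 25·36/(4·9) → 25.
Since the exponent of (x + 4) increases by 2 each term, convergence requires |x + 4|² < 1/25, hence R = 1/5.
Endpoint x = -19/5: comparison with the harmonic series Σ 1/m shows the series diverges.
When x = -21/5, comparison with the harmonic series Σ 1/m shows the series diverges.

(-21/5, -19/5)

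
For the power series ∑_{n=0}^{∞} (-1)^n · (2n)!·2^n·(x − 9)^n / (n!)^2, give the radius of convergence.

The ratio of consecutive coefficients is (2n+1)·(2n+2)/(n+1)² · 2 → 8.
Thus R = 1/(8) = 1/8.

R = 1/8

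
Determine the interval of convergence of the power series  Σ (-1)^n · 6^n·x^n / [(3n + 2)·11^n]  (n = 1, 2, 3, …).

By the ratio test, |a_{n+1}/a_n| = [(3n + 2)/(3(n+1) + 2)] · 6/11 → 6/11.
Convergence for |x| · 6/11 < 1, i.e. |x| < 11/6. So R = 11/6.
At x = 11/6: convergence follows from the alternating series test (terms decrease monotonically to 0).
Check x = -11/6: the terms are asymptotic to a nonzero constant times 1/n, so the series diverges by limit comparison with Σ 1/n.

(-11/6, 11/6]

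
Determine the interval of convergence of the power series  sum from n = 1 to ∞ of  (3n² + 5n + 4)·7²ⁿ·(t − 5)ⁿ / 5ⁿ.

Apply the ratio test: |a_{n+1}| / |a_n| = [(3(n+1)² + 5(n+1) + 4)/(3n² + 5n + 4)] · 49/5, which tends to 49/5 as n → ∞.
The series converges when 49/5 · |t − 5| < 1, giving R = 5/49.
At t = 250/49: the terms do not tend to 0, so the series diverges.
Check t = 240/49: the n-th term does not approach 0; divergence by the term test.

(240/49, 250/49)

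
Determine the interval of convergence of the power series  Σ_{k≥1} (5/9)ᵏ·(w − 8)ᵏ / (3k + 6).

Ratio test: |a_{k+1}/a_k| = [(3k + 6)/(3(k+1) + 6)] · 5/9 → 5/9 as k → ∞.
Convergence for |w − 8| · 5/9 < 1, i.e. |w − 8| < 9/5. So R = 9/5.
When w = 49/5, comparison with the harmonic series Σ 1/k shows the series diverges.
At w = 31/5: an alternating series whose terms decrease to 0 in absolute value, so it converges by the Leibniz criterion.

[31/5, 49/5)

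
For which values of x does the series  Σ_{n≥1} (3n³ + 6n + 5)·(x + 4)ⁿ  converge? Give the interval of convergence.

(-5, -3)

The ratio of consecutive coefficients is (3(n+1)³ + 6(n+1) + 5)/(3n³ + 6n + 5) → 1.
Convergence for |x + 4| < 1, so R = 1.
When x = -3, the n-th term does not approach 0; divergence by the term test.
At x = -5: the terms have absolute value of order n³, which does not tend to 0, so the series diverges by the divergence test.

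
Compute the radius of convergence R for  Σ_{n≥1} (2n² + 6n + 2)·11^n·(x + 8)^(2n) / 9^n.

Ratio test: |a_{n+1}/a_n| = [(2(n+1)² + 6(n+1) + 2)/(2n² + 6n + 2)] · 11/9 → 11/9 as n → ∞.
Writing y = (x + 8)², the series in y has radius 9/11, so |x + 8| < √(9/11) and R = 3√11/11.

R = 3√11/11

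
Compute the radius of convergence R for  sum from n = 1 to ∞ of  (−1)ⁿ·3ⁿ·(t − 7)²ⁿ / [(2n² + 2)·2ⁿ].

Apply the ratio test: |a_{n+1}| / |a_n| = [(2n² + 2)/(2(n+1)² + 2)] · 3/2, which tends to 3/2 as n → ∞.
Successive powers of (t − 7) differ by 2, so the series converges when |t − 7|² · 3/2 < 1, i.e. |t − 7| < √(2/3). So R = √6/3.

R = √6/3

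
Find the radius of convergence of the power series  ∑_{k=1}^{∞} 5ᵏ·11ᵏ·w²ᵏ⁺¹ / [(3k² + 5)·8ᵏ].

Ratio test: |a_{k+1}/a_k| = [(3k² + 5)/(3(k+1)² + 5)] · 5·11/8 → 55/8 as k → ∞.
Writing y = w², the series in y has radius 8/55, so |w| < √(8/55) and R = 2√110/55.

R = 2√110/55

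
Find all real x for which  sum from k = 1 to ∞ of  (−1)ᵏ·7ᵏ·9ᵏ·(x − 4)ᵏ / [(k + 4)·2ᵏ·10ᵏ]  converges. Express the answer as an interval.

(232/63, 272/63]

The ratio of consecutive coefficients is [(k + 4)/((k+1) + 4)] · 7·9/(2·10) → 63/20.
Hence the series converges for |x − 4| < 1/(63/20) = 20/63, so the radius of convergence is 20/63.
At x = 272/63: the terms alternate in sign and decrease monotonically to 0 in absolute value (size ~ c/k), so the alternating series test gives convergence.
At x = 232/63: comparison with the harmonic series Σ 1/k shows the series diverges.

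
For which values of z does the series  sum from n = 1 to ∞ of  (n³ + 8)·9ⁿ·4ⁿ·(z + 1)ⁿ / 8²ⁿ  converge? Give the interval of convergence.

(-25/9, 7/9)

By the ratio test, |a_{n+1}/a_n| = [((n+1)³ + 8)/(n³ + 8)] · 9·4/64 → 9/16.
Hence the series converges for |z + 1| < 1/(9/16) = 16/9, so the radius of convergence is 16/9.
Endpoint z = 7/9: the terms have absolute value of order n³, which does not tend to 0, so the series diverges by the divergence test.
At z = -25/9: the terms do not tend to 0, so the series diverges.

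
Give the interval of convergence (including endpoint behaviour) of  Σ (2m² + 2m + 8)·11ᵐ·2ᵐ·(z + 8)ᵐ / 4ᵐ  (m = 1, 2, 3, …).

(-90/11, -86/11)

Apply the ratio test: |a_{m+1}| / |a_m| = [(2(m+1)² + 2(m+1) + 8)/(2m² + 2m + 8)] · 11·2/4, which tends to 11/2 as m → ∞.
Convergence for |z + 8| · 11/2 < 1, i.e. |z + 8| < 2/11. So R = 2/11.
At z = -86/11: the m-th term does not approach 0; divergence by the term test.
When z = -90/11, the terms have absolute value of order m², which does not tend to 0, so the series diverges by the divergence test.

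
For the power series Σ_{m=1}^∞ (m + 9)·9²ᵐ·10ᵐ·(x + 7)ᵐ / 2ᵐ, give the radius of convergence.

By the ratio test, |a_{m+1}/a_m| = [((m+1) + 9)/(m + 9)] · 81·10/2 → 405.
Thus R = 1/(405) = 1/405.

R = 1/405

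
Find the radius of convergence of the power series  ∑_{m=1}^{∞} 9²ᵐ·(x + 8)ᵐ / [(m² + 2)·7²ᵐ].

The ratio of consecutive coefficients is [(m² + 2)/((m+1)² + 2)] · 81/49 → 81/49.
Hence the series converges for |x + 8| < 1/(81/49) = 49/81, so the radius of convergence is 49/81.

R = 49/81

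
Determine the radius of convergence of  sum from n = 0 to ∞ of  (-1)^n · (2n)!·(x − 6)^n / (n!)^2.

R = 1/4

Apply the ratio test: |a_{n+1}| / |a_n| = (2n+1)·(2n+2)/(n+1)², which tends to 4 as n → ∞.
Hence the series converges for |x − 6| < 1/(4) = 1/4, so the radius of convergence is 1/4.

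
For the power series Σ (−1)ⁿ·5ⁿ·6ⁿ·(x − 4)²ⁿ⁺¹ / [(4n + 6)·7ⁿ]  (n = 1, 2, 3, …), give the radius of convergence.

R = √210/30

Ratio test: |a_{n+1}/a_n| = [(4n + 6)/(4(n+1) + 6)] · 5·6/7 → 30/7 as n → ∞.
Writing y = (x − 4)², the series in y has radius 7/30, so |x − 4| < √(7/30) and R = √210/30.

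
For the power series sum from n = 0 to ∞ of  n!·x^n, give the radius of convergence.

By the ratio test, |a_{n+1}/a_n| = (n+1) → ∞.
The terms grow without bound for any x ≠ 0, so R = 0 (convergence only at x = 0).

R = 0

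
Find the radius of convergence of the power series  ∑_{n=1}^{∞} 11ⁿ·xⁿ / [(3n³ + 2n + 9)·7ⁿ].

R = 7/11

By the ratio test, |a_{n+1}/a_n| = [(3n³ + 2n + 9)/(3(n+1)³ + 2(n+1) + 9)] · 11/7 → 11/7.
The series converges when 11/7 · |x| < 1, giving R = 7/11.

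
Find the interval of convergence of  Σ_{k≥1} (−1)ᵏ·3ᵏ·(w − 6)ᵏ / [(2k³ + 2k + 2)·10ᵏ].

Ratio test: |a_{k+1}/a_k| = [(2k³ + 2k + 2)/(2(k+1)³ + 2(k+1) + 2)] · 3/10 → 3/10 as k → ∞.
Thus R = 1/(3/10) = 10/3.
Check w = 28/3: the series is dominated by a constant times Σ 1/k³, which converges (p = 3 > 1).
Endpoint w = 8/3: the series is dominated by a constant times Σ 1/k³, which converges (p = 3 > 1).

[8/3, 28/3]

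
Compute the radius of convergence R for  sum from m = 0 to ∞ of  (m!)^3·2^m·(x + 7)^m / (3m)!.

By the ratio test, |a_{m+1}/a_m| = (m+1)³/[(3m+1)·(3m+2)·(3m+3)] · 2 → 2/27.
Convergence for |x + 7| · 2/27 < 1, i.e. |x + 7| < 27/2. So R = 27/2.

R = 27/2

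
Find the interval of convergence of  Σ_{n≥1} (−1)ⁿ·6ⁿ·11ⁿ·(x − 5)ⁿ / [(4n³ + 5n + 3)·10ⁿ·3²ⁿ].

Ratio test: |a_{n+1}/a_n| = [(4n³ + 5n + 3)/(4(n+1)³ + 5(n+1) + 3)] · 6·11/(10·9) → 11/15 as n → ∞.
Hence the series converges for |x − 5| < 1/(11/15) = 15/11, so the radius of convergence is 15/11.
Check x = 70/11: absolute convergence follows by limit comparison with Σ 1/n³.
At x = 40/11: the series is dominated by a constant times Σ 1/n³, which converges (p = 3 > 1).

[40/11, 70/11]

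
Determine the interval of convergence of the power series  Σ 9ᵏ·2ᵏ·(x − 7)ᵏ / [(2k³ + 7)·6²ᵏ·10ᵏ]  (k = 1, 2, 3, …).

[-13, 27]

By the ratio test, |a_{k+1}/a_k| = [(2k³ + 7)/(2(k+1)³ + 7)] · 9·2/(36·10) → 1/20.
Convergence for |x − 7| · 1/20 < 1, i.e. |x − 7| < 20. So R = 20.
Check x = 27: absolute convergence follows by limit comparison with Σ 1/k³.
Check x = -13: the terms are on the order of 1/k³, so the series converges absolutely by comparison with the p-series (p = 3 > 1).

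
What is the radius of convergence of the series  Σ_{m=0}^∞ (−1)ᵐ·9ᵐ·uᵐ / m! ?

By the ratio test, |a_{m+1}/a_m| = 9 · 1/(m+1) → 0.
The ratio tends to 0 regardless of u, hence R = ∞.

R = ∞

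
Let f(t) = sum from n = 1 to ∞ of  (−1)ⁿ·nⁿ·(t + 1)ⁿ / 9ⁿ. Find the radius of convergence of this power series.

By the Cauchy root test, |a_n|^(1/n) = n/9 → ∞.
The root grows without bound, so R = 0 (convergence only at t = -1).

R = 0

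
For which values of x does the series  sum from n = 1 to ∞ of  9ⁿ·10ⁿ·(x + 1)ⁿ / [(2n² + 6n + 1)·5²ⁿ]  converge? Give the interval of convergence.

The ratio of consecutive coefficients is [(2n² + 6n + 1)/(2(n+1)² + 6(n+1) + 1)] · 9·10/25 → 18/5.
Hence the series converges for |x + 1| < 1/(18/5) = 5/18, so the radius of convergence is 5/18.
Check x = -13/18: the terms are on the order of 1/n², so the series converges absolutely by comparison with the p-series (p = 2 > 1).
Check x = -23/18: the series is dominated by a constant times Σ 1/n², which converges (p = 2 > 1).

[-23/18, -13/18]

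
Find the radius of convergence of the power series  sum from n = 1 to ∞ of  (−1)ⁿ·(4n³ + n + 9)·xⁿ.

R = 1

Ratio test: |a_{n+1}/a_n| = (4(n+1)³ + (n+1) + 9)/(4n³ + n + 9) → 1 as n → ∞.
Hence R = 1.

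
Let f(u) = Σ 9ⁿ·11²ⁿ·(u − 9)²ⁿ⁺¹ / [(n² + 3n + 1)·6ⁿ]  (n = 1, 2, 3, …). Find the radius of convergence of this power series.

Ratio test: |a_{n+1}/a_n| = [(n² + 3n + 1)/((n+1)² + 3(n+1) + 1)] · 9·121/6 → 363/2 as n → ∞.
Since the exponent of (u − 9) increases by 2 each term, convergence requires |u − 9|² < 2/363, hence R = √6/33.

R = √6/33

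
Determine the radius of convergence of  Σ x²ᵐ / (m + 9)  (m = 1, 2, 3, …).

By the ratio test, |a_{m+1}/a_m| = (m + 9)/((m+1) + 9) → 1.
Writing y = x², the series in y has radius 1, so |x| < √(1) = 1 and R = 1.

R = 1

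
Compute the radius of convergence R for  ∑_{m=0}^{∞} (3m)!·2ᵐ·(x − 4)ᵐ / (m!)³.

Ratio test: |a_{m+1}/a_m| = (3m+1)·(3m+2)·(3m+3)/(m+1)³ · 2 → 54 as m → ∞.
Thus R = 1/(54) = 1/54.

R = 1/54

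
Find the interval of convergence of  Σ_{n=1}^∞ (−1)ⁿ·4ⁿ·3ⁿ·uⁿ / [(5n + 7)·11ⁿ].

Ratio test: |a_{n+1}/a_n| = [(5n + 7)/(5(n+1) + 7)] · 4·3/11 → 12/11 as n → ∞.
Convergence for |u| · 12/11 < 1, i.e. |u| < 11/12. So R = 11/12.
Check u = 11/12: an alternating series whose terms decrease to 0 in absolute value, so it converges by the Leibniz criterion.
Check u = -11/12: the terms behave like c/n; limit comparison with the harmonic series gives divergence.

(-11/12, 11/12]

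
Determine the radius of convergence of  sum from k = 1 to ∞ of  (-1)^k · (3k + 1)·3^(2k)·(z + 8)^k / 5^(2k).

R = 25/9

The ratio of consecutive coefficients is [(3(k+1) + 1)/(3k + 1)] · 9/25 → 9/25.
Thus R = 1/(9/25) = 25/9.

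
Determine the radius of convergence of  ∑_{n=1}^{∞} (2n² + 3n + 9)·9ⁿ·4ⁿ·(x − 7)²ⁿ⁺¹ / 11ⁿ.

R = √11/6

Apply the ratio test: |a_{n+1}| / |a_n| = [(2(n+1)² + 3(n+1) + 9)/(2n² + 3n + 9)] · 9·4/11, which tends to 36/11 as n → ∞.
Since the exponent of (x − 7) increases by 2 each term, convergence requires |x − 7|² < 11/36, hence R = √11/6.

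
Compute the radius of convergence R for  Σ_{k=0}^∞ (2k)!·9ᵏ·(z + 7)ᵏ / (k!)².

R = 1/36

By the ratio test, |a_{k+1}/a_k| = (2k+1)·(2k+2)/(k+1)² · 9 → 36.
Thus R = 1/(36) = 1/36.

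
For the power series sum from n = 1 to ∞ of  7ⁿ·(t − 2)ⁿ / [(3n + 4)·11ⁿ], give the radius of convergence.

Ratio test: |a_{n+1}/a_n| = [(3n + 4)/(3(n+1) + 4)] · 7/11 → 7/11 as n → ∞.
Hence the series converges for |t − 2| < 1/(7/11) = 11/7, so the radius of convergence is 11/7.

R = 11/7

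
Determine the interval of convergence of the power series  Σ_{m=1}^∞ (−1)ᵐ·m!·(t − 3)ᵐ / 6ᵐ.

By the ratio test, |a_{m+1}/a_m| = (m+1) · 1/6 → ∞.
The terms grow without bound for any (t − 3) ≠ 0, so R = 0 (convergence only at t = 3).

{3}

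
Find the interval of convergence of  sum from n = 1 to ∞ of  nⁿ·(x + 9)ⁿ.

By the Cauchy root test, |a_n|^(1/n) = n → ∞.
Since the n-th root of |a_n| is unbounded, the series converges only at x = -9; R = 0.

{-9}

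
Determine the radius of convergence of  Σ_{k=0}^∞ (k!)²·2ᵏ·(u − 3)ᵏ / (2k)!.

R = 2

Apply the ratio test: |a_{k+1}| / |a_k| = (k+1)²/[(2k+1)·(2k+2)] · 2, which tends to 1/2 as k → ∞.
Thus R = 1/(1/2) = 2.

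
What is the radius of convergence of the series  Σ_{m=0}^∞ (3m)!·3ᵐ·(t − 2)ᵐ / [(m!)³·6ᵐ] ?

R = 2/27

Apply the ratio test: |a_{m+1}| / |a_m| = (3m+1)·(3m+2)·(3m+3)/(m+1)³ · 3/6, which tends to 27/2 as m → ∞.
Hence the series converges for |t − 2| < 1/(27/2) = 2/27, so the radius of convergence is 2/27.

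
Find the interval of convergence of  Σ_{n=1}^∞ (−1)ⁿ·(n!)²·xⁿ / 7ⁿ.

{0}

Apply the ratio test: |a_{n+1}| / |a_n| = (n+1)² · 1/7, which tends to ∞ as n → ∞.
The ratio grows without bound, so the series diverges whenever x ≠ 0; it converges only at x = 0. R = 0.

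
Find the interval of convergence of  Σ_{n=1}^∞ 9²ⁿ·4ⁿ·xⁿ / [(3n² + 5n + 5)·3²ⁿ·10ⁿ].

By the ratio test, |a_{n+1}/a_n| = [(3n² + 5n + 5)/(3(n+1)² + 5(n+1) + 5)] · 81·4/(9·10) → 18/5.
Thus R = 1/(18/5) = 5/18.
When x = 5/18, absolute convergence follows by limit comparison with Σ 1/n².
Endpoint x = -5/18: absolute convergence follows by limit comparison with Σ 1/n².

[-5/18, 5/18]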